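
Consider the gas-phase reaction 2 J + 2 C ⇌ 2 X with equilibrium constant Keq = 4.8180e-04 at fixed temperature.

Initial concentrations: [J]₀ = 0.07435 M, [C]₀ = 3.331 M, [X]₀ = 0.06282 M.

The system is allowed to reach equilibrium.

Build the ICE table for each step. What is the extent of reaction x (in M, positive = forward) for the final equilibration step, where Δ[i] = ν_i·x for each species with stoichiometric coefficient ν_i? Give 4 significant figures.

x = -0.02667 M

Q₀ = 0.06434 vs Keq = 4.8180e-04 ⇒ Q>K, reverse
Step 1:
                  J         C         X
  init      0.07435     3.331   0.06282
  Δ         0.05333   0.05333  -0.05333
  eq         0.1277     3.384  0.009485
  solve Keq expr → x = -0.02667; check Q = 4.8180e-04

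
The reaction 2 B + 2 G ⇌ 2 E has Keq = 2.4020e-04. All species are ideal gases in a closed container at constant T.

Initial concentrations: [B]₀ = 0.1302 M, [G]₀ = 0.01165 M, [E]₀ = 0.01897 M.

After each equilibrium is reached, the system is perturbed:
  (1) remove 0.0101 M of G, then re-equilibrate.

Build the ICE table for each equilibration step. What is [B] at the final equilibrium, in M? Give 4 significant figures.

Q₀ = 156.4 vs Keq = 2.4020e-04 ⇒ Q>K, reverse
Step 1:
                    B           G           E
  I            0.1302     0.01165     0.01897
  C            0.0189      0.0189     -0.0189
  E            0.1491     0.03055  7.0594e-05
  solve Keq expr → x = -0.00945; check Q = 2.4020e-04
Then remove 0.0101 M of G.
Step 2:
                    B           G           E
  I            0.1491     0.02045  7.0594e-05
  C        2.3278e-05  2.3278e-05 -2.3278e-05
  E            0.1491     0.02047  4.7316e-05
  solve Keq expr → x = -1.1639e-05; check Q = 2.4020e-04

[B]_eq = 0.1491 M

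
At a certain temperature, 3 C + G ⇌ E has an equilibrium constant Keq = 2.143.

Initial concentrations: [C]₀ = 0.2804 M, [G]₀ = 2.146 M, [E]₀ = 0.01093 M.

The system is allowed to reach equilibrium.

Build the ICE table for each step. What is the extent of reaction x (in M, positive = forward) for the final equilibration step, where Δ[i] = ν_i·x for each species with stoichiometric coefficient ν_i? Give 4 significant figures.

Q₀ = 0.231 vs Keq = 2.143 ⇒ Q<K, forward
Step 1:
                    C           G           E
  init         0.2804       2.146     0.01093
  Δ          -0.07883    -0.02628     0.02628
  eq           0.2016        2.12     0.03721
  solve Keq expr → x = 0.02628; check Q = 2.143

x = 0.02628 M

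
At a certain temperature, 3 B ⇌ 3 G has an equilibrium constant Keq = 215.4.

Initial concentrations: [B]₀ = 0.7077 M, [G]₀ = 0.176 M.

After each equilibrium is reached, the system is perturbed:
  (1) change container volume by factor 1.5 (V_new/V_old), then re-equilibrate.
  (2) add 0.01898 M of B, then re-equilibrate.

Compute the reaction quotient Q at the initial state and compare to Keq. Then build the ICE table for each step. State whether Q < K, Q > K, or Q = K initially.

Q₀ = 0.01538; Q < K (proceeds forward)

Q₀ = 0.01538 vs Keq = 215.4 ⇒ Q<K, forward
Step 1:
                   B          G
  I           0.7077      0.176
  C          -0.5814     0.5814
  E           0.1263     0.7574
  solve Keq expr → x = 0.1938; check Q = 215.4
Then change container volume by factor 1.5 (V_new/V_old).
Step 2:
                   B          G
  I          0.08423     0.5049
  C                0          0
  E          0.08423     0.5049
  solve Keq expr → x = 0; check Q = 215.4
Then add 0.01898 M of B.
Step 3:
                   B          G
  I           0.1032     0.5049
  C         -0.01627    0.01627
  E          0.08694     0.5212
  solve Keq expr → x = 0.005422; check Q = 215.4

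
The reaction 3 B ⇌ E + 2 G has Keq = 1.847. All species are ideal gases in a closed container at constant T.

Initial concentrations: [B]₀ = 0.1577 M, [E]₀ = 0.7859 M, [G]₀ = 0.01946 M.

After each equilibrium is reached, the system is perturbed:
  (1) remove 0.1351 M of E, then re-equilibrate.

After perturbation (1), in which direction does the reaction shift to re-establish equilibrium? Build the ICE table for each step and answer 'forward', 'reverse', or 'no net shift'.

Q₀ = 0.07589 vs Keq = 1.847 ⇒ Q<K, forward
Step 1:
                   B          E          G
  init        0.1577     0.7859    0.01946
  Δ         -0.05058    0.01686    0.03372
  eq          0.1071     0.8028    0.05318
  solve Keq expr → x = 0.01686; check Q = 1.847
Then remove 0.1351 M of E.
Step 2:
                   B          E          G
  init        0.1071     0.6677    0.05318
  Δ        -0.003444   0.001148   0.002296
  eq          0.1037     0.6688    0.05548
  solve Keq expr → x = 0.001148; check Q = 1.847

Direction: forward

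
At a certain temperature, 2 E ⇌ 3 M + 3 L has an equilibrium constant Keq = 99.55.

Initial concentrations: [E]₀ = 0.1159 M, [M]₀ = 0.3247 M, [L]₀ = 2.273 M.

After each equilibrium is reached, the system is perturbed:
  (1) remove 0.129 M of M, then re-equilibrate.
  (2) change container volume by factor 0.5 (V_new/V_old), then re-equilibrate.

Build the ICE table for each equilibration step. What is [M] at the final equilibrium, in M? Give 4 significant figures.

Q₀ = 29.93 vs Keq = 99.55 ⇒ Q<K, forward
Step 1:
                  E         M         L
  I          0.1159    0.3247     2.273
  C        -0.03408   0.05112   0.05112
  E         0.08182    0.3758     2.324
  solve Keq expr → x = 0.01704; check Q = 99.55
Then remove 0.129 M of M.
Step 2:
                  E         M         L
  I         0.08182    0.2468     2.324
  C        -0.02612   0.03918   0.03918
  E          0.0557     0.286     2.363
  solve Keq expr → x = 0.01306; check Q = 99.55
Then change container volume by factor 0.5 (V_new/V_old).
Step 3:
                  E         M         L
  I          0.1114     0.572     4.727
  C          0.1229   -0.1843   -0.1843
  E          0.2343    0.3877     4.542
  solve Keq expr → x = -0.06143; check Q = 99.55

[M]_eq = 0.3877 M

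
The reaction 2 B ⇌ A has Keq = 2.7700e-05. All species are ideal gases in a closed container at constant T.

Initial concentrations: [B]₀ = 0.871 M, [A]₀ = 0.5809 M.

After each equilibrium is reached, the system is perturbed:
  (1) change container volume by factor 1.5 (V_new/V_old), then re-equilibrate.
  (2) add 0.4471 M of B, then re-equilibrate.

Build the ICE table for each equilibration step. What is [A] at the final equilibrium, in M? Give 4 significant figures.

Q₀ = 0.7657 vs Keq = 2.7700e-05 ⇒ Q>K, reverse
Step 1:
                   B          A
  init         0.871     0.5809
  Δ            1.162    -0.5808
  eq           2.033 1.1444e-04
  solve Keq expr → x = -0.5808; check Q = 2.7700e-05
Then change container volume by factor 1.5 (V_new/V_old).
Step 2:
                   B          A
  init         1.355 7.6292e-05
  Δ       5.0854e-05 -2.5427e-05
  eq           1.355 5.0865e-05
  solve Keq expr → x = -2.5427e-05; check Q = 2.7700e-05
Then add 0.4471 M of B.
Step 3:
                   B          A
  init         1.802 5.0865e-05
  Δ       -7.8189e-05 3.9094e-05
  eq           1.802 8.9960e-05
  solve Keq expr → x = 3.9094e-05; check Q = 2.7700e-05

[A]_eq = 8.9960e-05 M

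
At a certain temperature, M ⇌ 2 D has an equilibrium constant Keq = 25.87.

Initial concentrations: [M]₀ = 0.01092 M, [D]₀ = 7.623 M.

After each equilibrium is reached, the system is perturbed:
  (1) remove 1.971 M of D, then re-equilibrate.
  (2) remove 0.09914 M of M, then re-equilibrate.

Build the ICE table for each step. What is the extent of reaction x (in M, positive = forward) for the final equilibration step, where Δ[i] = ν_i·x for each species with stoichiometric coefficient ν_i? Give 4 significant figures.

Q₀ = 5321 vs Keq = 25.87 ⇒ Q>K, reverse
Step 1:
                    M           D
  I           0.01092       7.623
  C             1.114      -2.228
  E             1.125       5.395
  solve Keq expr → x = -1.114; check Q = 25.87
Then remove 1.971 M of D.
Step 2:
                    M           D
  I             1.125       3.424
  C           -0.4214      0.8427
  E            0.7036       4.267
  solve Keq expr → x = 0.4214; check Q = 25.87
Then remove 0.09914 M of M.
Step 3:
                    M           D
  I            0.6045       4.267
  C           0.06007     -0.1201
  E            0.6646       4.146
  solve Keq expr → x = -0.06007; check Q = 25.87

x = -0.06007 M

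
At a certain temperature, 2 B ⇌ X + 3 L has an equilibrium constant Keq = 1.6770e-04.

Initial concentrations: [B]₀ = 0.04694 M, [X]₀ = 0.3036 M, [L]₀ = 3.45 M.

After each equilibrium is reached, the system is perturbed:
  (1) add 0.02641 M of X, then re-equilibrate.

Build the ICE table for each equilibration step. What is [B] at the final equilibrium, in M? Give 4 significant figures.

[B]_eq = 0.7069 M

Q₀ = 5658 vs Keq = 1.6770e-04 ⇒ Q>K, reverse
Step 1:
                  B         X         L
  I         0.04694    0.3036      3.45
  C          0.6072   -0.3036   -0.9108
  E          0.6541 4.3829e-06     2.539
  solve Keq expr → x = -0.3036; check Q = 1.6770e-04
Then add 0.02641 M of X.
Step 2:
                  B         X         L
  I          0.6541   0.02641     2.539
  C         0.05282  -0.02641  -0.07923
  E          0.7069 5.6300e-06      2.46
  solve Keq expr → x = -0.02641; check Q = 1.6770e-04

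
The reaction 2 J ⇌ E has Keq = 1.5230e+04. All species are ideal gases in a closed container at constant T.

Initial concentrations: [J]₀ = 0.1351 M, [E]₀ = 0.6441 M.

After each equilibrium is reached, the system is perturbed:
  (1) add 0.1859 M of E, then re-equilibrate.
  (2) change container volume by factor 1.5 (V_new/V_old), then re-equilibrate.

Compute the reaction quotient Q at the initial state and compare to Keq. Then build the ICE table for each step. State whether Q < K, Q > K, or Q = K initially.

Q₀ = 35.29 vs Keq = 1.5230e+04 ⇒ Q<K, forward
Step 1:
                   J          E
  init        0.1351     0.6441
  Δ          -0.1283    0.06414
  eq        0.006819     0.7082
  solve Keq expr → x = 0.06414; check Q = 1.5230e+04
Then add 0.1859 M of E.
Step 2:
                   J          E
  init      0.006819     0.8941
  Δ       8.4108e-04 -4.2054e-04
  eq         0.00766     0.8937
  solve Keq expr → x = -4.2054e-04; check Q = 1.5230e+04
Then change container volume by factor 1.5 (V_new/V_old).
Step 3:
                   J          E
  init      0.005107     0.5958
  Δ         0.001145 -5.7238e-04
  eq        0.006252     0.5952
  solve Keq expr → x = -5.7238e-04; check Q = 1.5230e+04

Q₀ = 35.29; Q < K (proceeds forward)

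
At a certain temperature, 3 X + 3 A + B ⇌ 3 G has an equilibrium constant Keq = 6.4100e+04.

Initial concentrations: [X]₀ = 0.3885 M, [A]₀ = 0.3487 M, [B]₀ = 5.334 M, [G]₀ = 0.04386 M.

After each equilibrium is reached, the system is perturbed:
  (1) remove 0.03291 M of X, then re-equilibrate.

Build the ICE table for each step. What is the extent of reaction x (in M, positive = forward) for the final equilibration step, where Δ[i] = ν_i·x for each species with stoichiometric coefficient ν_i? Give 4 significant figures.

Q₀ = 0.006362 vs Keq = 6.4100e+04 ⇒ Q<K, forward
Step 1:
                  X         A         B         G
  I          0.3885    0.3487     5.334   0.04386
  C         -0.2959   -0.2959  -0.09863    0.2959
  E          0.0926    0.0528     5.235    0.3398
  solve Keq expr → x = 0.09863; check Q = 6.4100e+04
Then remove 0.03291 M of X.
Step 2:
                  X         A         B         G
  I         0.05969    0.0528     5.235    0.3398
  C         0.01246   0.01246  0.004154  -0.01246
  E         0.07215   0.06526      5.24    0.3273
  solve Keq expr → x = -0.004154; check Q = 6.4100e+04

x = -0.004154 M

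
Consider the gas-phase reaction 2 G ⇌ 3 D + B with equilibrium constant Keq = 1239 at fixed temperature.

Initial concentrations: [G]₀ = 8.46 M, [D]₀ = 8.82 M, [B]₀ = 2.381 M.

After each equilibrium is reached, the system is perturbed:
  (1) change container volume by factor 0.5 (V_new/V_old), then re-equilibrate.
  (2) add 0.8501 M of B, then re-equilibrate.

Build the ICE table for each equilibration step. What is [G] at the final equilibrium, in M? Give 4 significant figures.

[G]_eq = 11.16 M

Q₀ = 22.83 vs Keq = 1239 ⇒ Q<K, forward
Step 1:
                    G           D           B
  init           8.46        8.82       2.381
  Δ            -4.617       6.925       2.308
  eq            3.843       15.74       4.689
  solve Keq expr → x = 2.308; check Q = 1239
Then change container volume by factor 0.5 (V_new/V_old).
Step 2:
                    G           D           B
  init          7.687       31.49       9.379
  Δ             3.217      -4.825      -1.608
  eq             10.9       26.66        7.77
  solve Keq expr → x = -1.608; check Q = 1239
Then add 0.8501 M of B.
Step 3:
                    G           D           B
  init           10.9       26.66        8.62
  Δ            0.2534     -0.3801     -0.1267
  eq            11.16       26.28       8.494
  solve Keq expr → x = -0.1267; check Q = 1239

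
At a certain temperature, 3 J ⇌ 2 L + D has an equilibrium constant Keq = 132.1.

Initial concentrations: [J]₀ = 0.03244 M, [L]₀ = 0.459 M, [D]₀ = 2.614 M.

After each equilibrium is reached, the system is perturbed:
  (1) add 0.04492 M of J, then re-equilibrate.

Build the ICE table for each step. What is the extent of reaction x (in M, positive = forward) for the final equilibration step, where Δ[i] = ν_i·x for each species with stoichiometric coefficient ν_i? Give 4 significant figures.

x = 0.01281 M

Q₀ = 1.6132e+04 vs Keq = 132.1 ⇒ Q>K, reverse
Step 1:
                    J           L           D
  init        0.03244       0.459       2.614
  Δ            0.1102    -0.07345    -0.03672
  eq           0.1426      0.3856       2.577
  solve Keq expr → x = -0.03672; check Q = 132.1
Then add 0.04492 M of J.
Step 2:
                    J           L           D
  init         0.1875      0.3856       2.577
  Δ          -0.03843     0.02562     0.01281
  eq           0.1491      0.4112        2.59
  solve Keq expr → x = 0.01281; check Q = 132.1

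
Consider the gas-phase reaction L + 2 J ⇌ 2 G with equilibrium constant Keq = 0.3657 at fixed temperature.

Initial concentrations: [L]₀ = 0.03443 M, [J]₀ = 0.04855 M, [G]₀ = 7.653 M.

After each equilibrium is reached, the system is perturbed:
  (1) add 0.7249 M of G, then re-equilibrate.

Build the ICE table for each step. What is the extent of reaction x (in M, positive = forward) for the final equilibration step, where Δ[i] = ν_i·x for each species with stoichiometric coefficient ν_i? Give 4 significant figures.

x = -0.1558 M

Q₀ = 7.2169e+05 vs Keq = 0.3657 ⇒ Q>K, reverse
Step 1:
                    L           J           G
  I           0.03443     0.04855       7.653
  C             2.035        4.07       -4.07
  E             2.069       4.119       3.583
  solve Keq expr → x = -2.035; check Q = 0.3657
Then add 0.7249 M of G.
Step 2:
                    L           J           G
  I             2.069       4.119       4.308
  C            0.1558      0.3115     -0.3115
  E             2.225        4.43       3.996
  solve Keq expr → x = -0.1558; check Q = 0.3657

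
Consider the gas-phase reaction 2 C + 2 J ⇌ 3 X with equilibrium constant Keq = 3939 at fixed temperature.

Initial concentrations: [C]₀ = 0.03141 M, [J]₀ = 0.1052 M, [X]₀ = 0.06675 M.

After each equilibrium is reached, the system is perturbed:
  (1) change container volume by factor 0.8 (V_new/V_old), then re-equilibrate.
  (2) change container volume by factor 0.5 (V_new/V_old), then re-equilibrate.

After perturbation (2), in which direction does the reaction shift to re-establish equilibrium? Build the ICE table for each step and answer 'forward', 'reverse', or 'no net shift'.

Direction: forward

Q₀ = 27.24 vs Keq = 3939 ⇒ Q<K, forward
Step 1:
                  C         J         X
  Initial   0.03141    0.1052   0.06675
  Change   -0.02477  -0.02477   0.03716
  Equil    0.006636   0.08043    0.1039
  solve Keq expr → x = 0.01239; check Q = 3939
Then change container volume by factor 0.8 (V_new/V_old).
Step 2:
                  C         J         X
  Initial  0.008295    0.1005    0.1299
  Change  -7.2730e-04 -7.2730e-04  0.001091
  Equil    0.007568   0.09981     0.131
  solve Keq expr → x = 3.6365e-04; check Q = 3939
Then change container volume by factor 0.5 (V_new/V_old).
Step 3:
                  C         J         X
  Initial   0.01514    0.1996     0.262
  Change  -0.003858 -0.003858  0.005788
  Equil     0.01128    0.1958    0.2677
  solve Keq expr → x = 0.001929; check Q = 3939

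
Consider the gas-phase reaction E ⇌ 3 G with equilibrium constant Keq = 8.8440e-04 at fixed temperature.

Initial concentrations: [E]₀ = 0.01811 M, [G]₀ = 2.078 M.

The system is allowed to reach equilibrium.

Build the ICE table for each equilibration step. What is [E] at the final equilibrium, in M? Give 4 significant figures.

[E]_eq = 0.6826 M

Q₀ = 495.5 vs Keq = 8.8440e-04 ⇒ Q>K, reverse
Step 1:
                  E         G
  I         0.01811     2.078
  C          0.6645    -1.993
  E          0.6826   0.08452
  solve Keq expr → x = -0.6645; check Q = 8.8440e-04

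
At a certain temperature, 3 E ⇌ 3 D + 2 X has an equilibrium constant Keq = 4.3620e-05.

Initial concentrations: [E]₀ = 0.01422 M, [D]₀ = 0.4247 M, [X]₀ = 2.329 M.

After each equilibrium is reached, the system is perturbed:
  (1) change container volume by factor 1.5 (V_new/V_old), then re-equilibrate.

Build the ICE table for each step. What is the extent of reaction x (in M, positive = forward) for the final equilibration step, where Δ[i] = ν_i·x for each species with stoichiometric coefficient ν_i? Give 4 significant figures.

Q₀ = 1.4451e+05 vs Keq = 4.3620e-05 ⇒ Q>K, reverse
Step 1:
                  E         D         X
  init      0.01422    0.4247     2.329
  Δ          0.4153   -0.4153   -0.2769
  eq         0.4296  0.009364     2.052
  solve Keq expr → x = -0.1384; check Q = 4.3620e-05
Then change container volume by factor 1.5 (V_new/V_old).
Step 2:
                  E         D         X
  init       0.2864  0.006242     1.368
  Δ       -0.001879  0.001879  0.001253
  eq         0.2845  0.008121     1.369
  solve Keq expr → x = 6.2629e-04; check Q = 4.3620e-05

x = 6.2629e-04 M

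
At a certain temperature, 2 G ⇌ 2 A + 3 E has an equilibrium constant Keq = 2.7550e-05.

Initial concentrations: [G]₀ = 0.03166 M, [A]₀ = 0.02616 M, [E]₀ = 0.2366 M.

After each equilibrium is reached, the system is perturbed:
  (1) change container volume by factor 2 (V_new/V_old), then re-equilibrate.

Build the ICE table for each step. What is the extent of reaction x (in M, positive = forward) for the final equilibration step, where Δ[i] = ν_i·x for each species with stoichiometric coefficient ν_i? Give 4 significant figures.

Q₀ = 0.009043 vs Keq = 2.7550e-05 ⇒ Q>K, reverse
Step 1:
                  G         A         E
  init      0.03166   0.02616    0.2366
  Δ           0.023    -0.023   -0.0345
  eq        0.05466  0.003158    0.2021
  solve Keq expr → x = -0.0115; check Q = 2.7550e-05
Then change container volume by factor 2 (V_new/V_old).
Step 2:
                  G         A         E
  init      0.02733  0.001579     0.101
  Δ       -0.002308  0.002308  0.003463
  eq        0.02502  0.003887    0.1045
  solve Keq expr → x = 0.001154; check Q = 2.7550e-05

x = 0.001154 M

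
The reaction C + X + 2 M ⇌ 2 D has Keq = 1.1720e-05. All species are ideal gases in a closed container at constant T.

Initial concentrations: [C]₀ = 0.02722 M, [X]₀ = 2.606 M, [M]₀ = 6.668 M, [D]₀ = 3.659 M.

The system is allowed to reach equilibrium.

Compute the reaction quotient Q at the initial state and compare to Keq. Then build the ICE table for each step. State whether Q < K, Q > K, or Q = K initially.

Q₀ = 4.245 vs Keq = 1.1720e-05 ⇒ Q>K, reverse
Step 1:
                  C         X         M         D
  init      0.02722     2.606     6.668     3.659
  Δ            1.78      1.78      3.56     -3.56
  eq          1.807     4.386     10.23   0.09859
  solve Keq expr → x = -1.78; check Q = 1.1720e-05

Q₀ = 4.245; Q > K (proceeds reverse)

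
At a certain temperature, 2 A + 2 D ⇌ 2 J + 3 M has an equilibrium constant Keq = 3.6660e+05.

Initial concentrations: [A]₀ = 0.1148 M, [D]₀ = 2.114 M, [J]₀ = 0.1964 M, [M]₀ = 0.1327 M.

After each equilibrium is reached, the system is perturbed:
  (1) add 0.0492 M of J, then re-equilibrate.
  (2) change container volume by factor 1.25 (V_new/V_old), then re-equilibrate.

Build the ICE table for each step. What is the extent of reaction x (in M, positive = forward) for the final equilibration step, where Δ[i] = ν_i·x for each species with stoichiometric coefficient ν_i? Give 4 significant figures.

x = 2.1147e-06 M

Q₀ = 0.00153 vs Keq = 3.6660e+05 ⇒ Q<K, forward
Step 1:
                   A          D          J          M
  init        0.1148      2.114     0.1964     0.1327
  Δ          -0.1148    -0.1148     0.1148     0.1721
  eq      4.3263e-05      1.999     0.3112     0.3048
  solve Keq expr → x = 0.05738; check Q = 3.6660e+05
Then add 0.0492 M of J.
Step 2:
                   A          D          J          M
  init    4.3263e-05      1.999     0.3604     0.3048
  Δ       6.8370e-06 6.8370e-06 -6.8370e-06 -1.0256e-05
  eq      5.0100e-05      1.999     0.3603     0.3048
  solve Keq expr → x = -3.4185e-06; check Q = 3.6660e+05
Then change container volume by factor 1.25 (V_new/V_old).
Step 3:
                   A          D          J          M
  init    4.0080e-05      1.599     0.2883     0.2439
  Δ       -4.2293e-06 -4.2293e-06 4.2293e-06 6.3440e-06
  eq      3.5851e-05      1.599     0.2883     0.2439
  solve Keq expr → x = 2.1147e-06; check Q = 3.6660e+05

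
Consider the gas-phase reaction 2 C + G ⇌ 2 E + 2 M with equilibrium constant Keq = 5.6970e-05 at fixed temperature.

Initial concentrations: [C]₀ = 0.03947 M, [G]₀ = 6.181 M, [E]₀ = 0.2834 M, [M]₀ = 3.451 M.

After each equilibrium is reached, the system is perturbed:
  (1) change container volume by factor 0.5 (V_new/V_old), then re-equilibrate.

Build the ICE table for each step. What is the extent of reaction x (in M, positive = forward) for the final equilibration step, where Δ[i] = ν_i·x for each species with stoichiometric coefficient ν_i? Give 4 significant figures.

Q₀ = 99.33 vs Keq = 5.6970e-05 ⇒ Q>K, reverse
Step 1:
                    C           G           E           M
  init        0.03947       6.181      0.2834       3.451
  Δ            0.2815      0.1407     -0.2815     -0.2815
  eq           0.3209       6.322    0.001922        3.17
  solve Keq expr → x = -0.1407; check Q = 5.6970e-05
Then change container volume by factor 0.5 (V_new/V_old).
Step 2:
                    C           G           E           M
  init         0.6419       12.64    0.003843       6.339
  Δ           0.00112  5.6021e-04    -0.00112    -0.00112
  eq            0.643       12.64    0.002723       6.338
  solve Keq expr → x = -5.6021e-04; check Q = 5.6970e-05

x = -5.6021e-04 M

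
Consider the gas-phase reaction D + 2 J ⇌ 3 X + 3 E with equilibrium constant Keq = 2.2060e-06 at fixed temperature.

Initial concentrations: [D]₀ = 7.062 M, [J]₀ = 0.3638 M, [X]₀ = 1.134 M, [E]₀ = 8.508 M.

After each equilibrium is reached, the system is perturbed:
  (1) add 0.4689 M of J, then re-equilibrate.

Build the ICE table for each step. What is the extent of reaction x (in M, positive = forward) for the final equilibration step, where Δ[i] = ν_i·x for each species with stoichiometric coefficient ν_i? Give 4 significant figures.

x = 3.2468e-04 M

Q₀ = 960.9 vs Keq = 2.2060e-06 ⇒ Q>K, reverse
Step 1:
                   D          J          X          E
  I            7.062     0.3638      1.134      8.508
  C           0.3768     0.7535      -1.13      -1.13
  E            7.439      1.117   0.003709      7.378
  solve Keq expr → x = -0.3768; check Q = 2.2060e-06
Then add 0.4689 M of J.
Step 2:
                   D          J          X          E
  I            7.439      1.586   0.003709      7.378
  C       -3.2468e-04 -6.4935e-04 9.7403e-04 9.7403e-04
  E            7.438      1.586   0.004683      7.379
  solve Keq expr → x = 3.2468e-04; check Q = 2.2060e-06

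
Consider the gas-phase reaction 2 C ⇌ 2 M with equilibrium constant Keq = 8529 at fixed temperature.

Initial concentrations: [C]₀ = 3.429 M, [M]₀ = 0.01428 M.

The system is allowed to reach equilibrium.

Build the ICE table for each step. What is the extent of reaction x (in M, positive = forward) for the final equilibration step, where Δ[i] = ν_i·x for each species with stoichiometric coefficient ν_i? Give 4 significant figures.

x = 1.696 M

Q₀ = 1.7343e-05 vs Keq = 8529 ⇒ Q<K, forward
Step 1:
                  C         M
  init        3.429   0.01428
  Δ          -3.392     3.392
  eq        0.03688     3.406
  solve Keq expr → x = 1.696; check Q = 8529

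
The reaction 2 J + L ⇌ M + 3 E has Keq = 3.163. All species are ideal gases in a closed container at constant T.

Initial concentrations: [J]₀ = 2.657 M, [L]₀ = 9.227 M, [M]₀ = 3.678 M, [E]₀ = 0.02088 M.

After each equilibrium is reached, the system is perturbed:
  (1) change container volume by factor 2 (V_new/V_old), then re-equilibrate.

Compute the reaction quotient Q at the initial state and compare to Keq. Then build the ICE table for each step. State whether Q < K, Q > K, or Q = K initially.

Q₀ = 5.1400e-07 vs Keq = 3.163 ⇒ Q<K, forward
Step 1:
                    J           L           M           E
  init          2.657       9.227       3.678     0.02088
  Δ            -1.405     -0.7026      0.7026       2.108
  eq            1.252       8.524       4.381       2.129
  solve Keq expr → x = 0.7026; check Q = 3.163
Then change container volume by factor 2 (V_new/V_old).
Step 2:
                    J           L           M           E
  init         0.6259       4.262        2.19       1.064
  Δ          -0.08916    -0.04458     0.04458      0.1337
  eq           0.5367       4.218       2.235       1.198
  solve Keq expr → x = 0.04458; check Q = 3.163

Q₀ = 5.1400e-07; Q < K (proceeds forward)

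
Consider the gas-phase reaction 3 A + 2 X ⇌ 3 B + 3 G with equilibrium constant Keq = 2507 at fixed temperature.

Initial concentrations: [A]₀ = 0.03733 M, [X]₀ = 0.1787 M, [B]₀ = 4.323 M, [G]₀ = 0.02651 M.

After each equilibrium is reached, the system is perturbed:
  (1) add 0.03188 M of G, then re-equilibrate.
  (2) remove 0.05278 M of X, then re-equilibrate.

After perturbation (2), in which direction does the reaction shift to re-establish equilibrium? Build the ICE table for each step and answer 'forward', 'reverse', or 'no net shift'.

Q₀ = 906.1 vs Keq = 2507 ⇒ Q<K, forward
Step 1:
                  A         X         B         G
  init      0.03733    0.1787     4.323   0.02651
  Δ       -0.005137 -0.003425  0.005137  0.005137
  eq        0.03219    0.1753     4.328   0.03165
  solve Keq expr → x = 0.001712; check Q = 2507
Then add 0.03188 M of G.
Step 2:
                  A         X         B         G
  init      0.03219    0.1753     4.328   0.06353
  Δ          0.0151   0.01007   -0.0151   -0.0151
  eq         0.0473    0.1853     4.313   0.04842
  solve Keq expr → x = -0.005034; check Q = 2507
Then remove 0.05278 M of X.
Step 3:
                  A         X         B         G
  init       0.0473    0.1326     4.313   0.04842
  Δ        0.004918  0.003278 -0.004918 -0.004918
  eq        0.05221    0.1358     4.308   0.04351
  solve Keq expr → x = -0.001639; check Q = 2507

Direction: reverse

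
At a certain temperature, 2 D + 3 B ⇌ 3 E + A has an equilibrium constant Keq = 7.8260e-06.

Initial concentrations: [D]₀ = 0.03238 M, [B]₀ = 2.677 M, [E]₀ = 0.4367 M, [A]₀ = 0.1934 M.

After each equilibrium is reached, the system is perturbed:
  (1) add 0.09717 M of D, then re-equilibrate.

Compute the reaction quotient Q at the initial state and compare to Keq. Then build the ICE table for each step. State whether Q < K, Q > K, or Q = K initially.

Q₀ = 0.8008; Q > K (proceeds reverse)

Q₀ = 0.8008 vs Keq = 7.8260e-06 ⇒ Q>K, reverse
Step 1:
                    D           B           E           A
  init        0.03238       2.677      0.4367      0.1934
  Δ            0.2489      0.3733     -0.3733     -0.1244
  eq           0.2813        3.05     0.06339     0.06896
  solve Keq expr → x = -0.1244; check Q = 7.8260e-06
Then add 0.09717 M of D.
Step 2:
                    D           B           E           A
  init         0.3784        3.05     0.06339     0.06896
  Δ         -0.007491    -0.01124     0.01124    0.003746
  eq           0.3709       3.039     0.07463     0.07271
  solve Keq expr → x = 0.003746; check Q = 7.8260e-06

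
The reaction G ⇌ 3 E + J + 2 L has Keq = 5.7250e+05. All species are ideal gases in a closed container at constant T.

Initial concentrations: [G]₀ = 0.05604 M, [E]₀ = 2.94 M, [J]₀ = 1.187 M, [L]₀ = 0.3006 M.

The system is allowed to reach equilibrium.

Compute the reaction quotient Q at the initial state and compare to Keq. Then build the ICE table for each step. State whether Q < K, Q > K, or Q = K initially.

Q₀ = 48.64; Q < K (proceeds forward)

Q₀ = 48.64 vs Keq = 5.7250e+05 ⇒ Q<K, forward
Step 1:
                    G           E           J           L
  init        0.05604        2.94       1.187      0.3006
  Δ          -0.05603      0.1681     0.05603      0.1121
  eq       1.1101e-05       3.108       1.243      0.4127
  solve Keq expr → x = 0.05603; check Q = 5.7250e+05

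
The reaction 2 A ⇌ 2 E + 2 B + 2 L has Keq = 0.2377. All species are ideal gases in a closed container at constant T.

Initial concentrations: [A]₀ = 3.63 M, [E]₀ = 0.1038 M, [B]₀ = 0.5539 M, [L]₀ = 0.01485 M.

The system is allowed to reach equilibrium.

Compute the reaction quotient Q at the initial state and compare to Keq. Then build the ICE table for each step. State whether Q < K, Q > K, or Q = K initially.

Q₀ = 5.5322e-08 vs Keq = 0.2377 ⇒ Q<K, forward
Step 1:
                  A         E         B         L
  Initial      3.63    0.1038    0.5539   0.01485
  Change     -0.899     0.899     0.899     0.899
  Equil       2.731     1.003     1.453    0.9139
  solve Keq expr → x = 0.4495; check Q = 0.2377

Q₀ = 5.5322e-08; Q < K (proceeds forward)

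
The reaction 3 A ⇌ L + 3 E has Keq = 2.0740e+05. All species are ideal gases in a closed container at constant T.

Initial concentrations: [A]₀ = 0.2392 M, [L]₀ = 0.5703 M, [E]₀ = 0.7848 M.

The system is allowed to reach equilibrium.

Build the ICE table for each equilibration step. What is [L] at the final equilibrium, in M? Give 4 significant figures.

[L]_eq = 0.6451 M

Q₀ = 20.14 vs Keq = 2.0740e+05 ⇒ Q<K, forward
Step 1:
                    A           L           E
  Initial      0.2392      0.5703      0.7848
  Change      -0.2245     0.07482      0.2245
  Equil       0.01473      0.6451       1.009
  solve Keq expr → x = 0.07482; check Q = 2.0740e+05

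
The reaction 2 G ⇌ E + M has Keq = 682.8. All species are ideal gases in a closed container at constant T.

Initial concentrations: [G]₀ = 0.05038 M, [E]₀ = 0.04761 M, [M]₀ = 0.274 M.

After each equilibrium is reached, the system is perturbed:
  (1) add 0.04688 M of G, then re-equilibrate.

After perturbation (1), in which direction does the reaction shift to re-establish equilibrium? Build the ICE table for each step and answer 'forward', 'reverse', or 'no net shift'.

Direction: forward

Q₀ = 5.14 vs Keq = 682.8 ⇒ Q<K, forward
Step 1:
                    G           E           M
  I           0.05038     0.04761       0.274
  C          -0.04487     0.02243     0.02243
  E          0.005514     0.07004      0.2964
  solve Keq expr → x = 0.02243; check Q = 682.8
Then add 0.04688 M of G.
Step 2:
                    G           E           M
  I           0.05239     0.07004      0.2964
  C           -0.0458      0.0229      0.0229
  E          0.006593     0.09294      0.3193
  solve Keq expr → x = 0.0229; check Q = 682.8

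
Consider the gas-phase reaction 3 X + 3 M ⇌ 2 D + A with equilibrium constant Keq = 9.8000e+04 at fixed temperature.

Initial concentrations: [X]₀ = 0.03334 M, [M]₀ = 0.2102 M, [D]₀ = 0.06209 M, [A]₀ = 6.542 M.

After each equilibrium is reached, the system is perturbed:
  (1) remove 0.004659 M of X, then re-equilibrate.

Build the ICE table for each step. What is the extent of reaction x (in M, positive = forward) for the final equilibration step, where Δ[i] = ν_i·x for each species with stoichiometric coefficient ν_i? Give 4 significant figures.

Q₀ = 7.3276e+04 vs Keq = 9.8000e+04 ⇒ Q<K, forward
Step 1:
                    X           M           D           A
  init        0.03334      0.2102     0.06209       6.542
  Δ         -0.002257   -0.002257    0.001505  7.5248e-04
  eq          0.03108      0.2079     0.06359       6.543
  solve Keq expr → x = 7.5248e-04; check Q = 9.8000e+04
Then remove 0.004659 M of X.
Step 2:
                    X           M           D           A
  init        0.02642      0.2079     0.06359       6.543
  Δ          0.003419    0.003419    -0.00228    -0.00114
  eq          0.02984      0.2114     0.06132       6.542
  solve Keq expr → x = -0.00114; check Q = 9.8000e+04

x = -0.00114 M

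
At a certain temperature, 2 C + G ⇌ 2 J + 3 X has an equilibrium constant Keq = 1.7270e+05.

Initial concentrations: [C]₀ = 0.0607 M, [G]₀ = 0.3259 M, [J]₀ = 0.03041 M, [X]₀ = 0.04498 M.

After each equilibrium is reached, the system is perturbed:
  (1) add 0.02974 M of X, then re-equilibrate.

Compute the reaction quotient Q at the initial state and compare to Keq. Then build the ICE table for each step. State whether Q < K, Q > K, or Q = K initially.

Q₀ = 7.0086e-05; Q < K (proceeds forward)

Q₀ = 7.0086e-05 vs Keq = 1.7270e+05 ⇒ Q<K, forward
Step 1:
                   C          G          J          X
  Initial     0.0607     0.3259    0.03041    0.04498
  Change    -0.06068   -0.03034    0.06068    0.09102
  Equil   2.0221e-05     0.2956    0.09109      0.136
  solve Keq expr → x = 0.03034; check Q = 1.7270e+05
Then add 0.02974 M of X.
Step 2:
                   C          G          J          X
  Initial 2.0221e-05     0.2956    0.09109     0.1657
  Change  6.9784e-06 3.4892e-06 -6.9784e-06 -1.0468e-05
  Equil   2.7200e-05     0.2956    0.09108     0.1657
  solve Keq expr → x = -3.4892e-06; check Q = 1.7270e+05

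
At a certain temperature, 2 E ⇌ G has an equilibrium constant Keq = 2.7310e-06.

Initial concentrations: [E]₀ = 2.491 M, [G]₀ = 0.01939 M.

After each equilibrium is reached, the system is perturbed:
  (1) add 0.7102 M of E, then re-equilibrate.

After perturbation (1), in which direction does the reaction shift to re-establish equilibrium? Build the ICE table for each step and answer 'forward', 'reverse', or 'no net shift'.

Direction: forward

Q₀ = 0.003125 vs Keq = 2.7310e-06 ⇒ Q>K, reverse
Step 1:
                   E          G
  Initial      2.491    0.01939
  Change     0.03875   -0.01937
  Equil         2.53 1.7477e-05
  solve Keq expr → x = -0.01937; check Q = 2.7310e-06
Then add 0.7102 M of E.
Step 2:
                   E          G
  Initial       3.24 1.7477e-05
  Change  -2.2380e-05 1.1190e-05
  Equil         3.24 2.8668e-05
  solve Keq expr → x = 1.1190e-05; check Q = 2.7310e-06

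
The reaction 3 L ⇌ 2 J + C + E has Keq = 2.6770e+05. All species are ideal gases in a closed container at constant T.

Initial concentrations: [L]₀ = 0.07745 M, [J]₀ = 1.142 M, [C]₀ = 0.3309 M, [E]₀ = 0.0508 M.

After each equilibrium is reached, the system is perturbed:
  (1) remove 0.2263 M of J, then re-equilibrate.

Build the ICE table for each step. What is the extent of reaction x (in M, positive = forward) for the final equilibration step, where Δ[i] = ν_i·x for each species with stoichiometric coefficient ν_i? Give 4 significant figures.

Q₀ = 47.19 vs Keq = 2.6770e+05 ⇒ Q<K, forward
Step 1:
                    L           J           C           E
  I           0.07745       1.142      0.3309      0.0508
  C          -0.07225     0.04817     0.02408     0.02408
  E          0.005201        1.19       0.355     0.07488
  solve Keq expr → x = 0.02408; check Q = 2.6770e+05
Then remove 0.2263 M of J.
Step 2:
                    L           J           C           E
  I          0.005201      0.9639       0.355     0.07488
  C       -6.7523e-04  4.5015e-04  2.2508e-04  2.2508e-04
  E          0.004525      0.9643      0.3552     0.07511
  solve Keq expr → x = 2.2508e-04; check Q = 2.6770e+05

x = 2.2508e-04 M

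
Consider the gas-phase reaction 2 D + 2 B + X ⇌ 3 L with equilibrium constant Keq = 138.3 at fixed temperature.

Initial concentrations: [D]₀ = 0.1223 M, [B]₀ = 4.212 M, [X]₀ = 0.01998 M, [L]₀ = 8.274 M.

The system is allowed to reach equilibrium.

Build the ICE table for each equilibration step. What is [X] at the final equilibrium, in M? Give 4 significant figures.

Q₀ = 1.0684e+05 vs Keq = 138.3 ⇒ Q>K, reverse
Step 1:
                   D          B          X          L
  I           0.1223      4.212    0.01998      8.274
  C            0.548      0.548      0.274     -0.822
  E           0.6703       4.76      0.294      7.452
  solve Keq expr → x = -0.274; check Q = 138.3

[X]_eq = 0.294 M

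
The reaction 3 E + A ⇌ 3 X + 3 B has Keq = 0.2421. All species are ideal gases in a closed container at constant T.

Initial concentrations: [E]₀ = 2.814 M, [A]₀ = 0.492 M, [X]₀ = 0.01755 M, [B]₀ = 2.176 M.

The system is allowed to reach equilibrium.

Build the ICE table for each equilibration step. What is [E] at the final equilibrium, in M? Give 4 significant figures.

[E]_eq = 2.416 M

Q₀ = 5.0801e-06 vs Keq = 0.2421 ⇒ Q<K, forward
Step 1:
                  E         A         X         B
  init        2.814     0.492   0.01755     2.176
  Δ         -0.3982   -0.1327    0.3982    0.3982
  eq          2.416    0.3593    0.4158     2.574
  solve Keq expr → x = 0.1327; check Q = 0.2421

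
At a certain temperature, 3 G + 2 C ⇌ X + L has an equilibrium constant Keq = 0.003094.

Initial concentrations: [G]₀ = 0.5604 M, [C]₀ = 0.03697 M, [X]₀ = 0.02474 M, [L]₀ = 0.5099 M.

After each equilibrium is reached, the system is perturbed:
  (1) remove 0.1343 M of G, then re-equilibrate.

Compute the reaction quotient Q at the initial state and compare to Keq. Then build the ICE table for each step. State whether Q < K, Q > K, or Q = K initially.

Q₀ = 52.44; Q > K (proceeds reverse)

Q₀ = 52.44 vs Keq = 0.003094 ⇒ Q>K, reverse
Step 1:
                  G         C         X         L
  I          0.5604   0.03697   0.02474    0.5099
  C         0.07418   0.04946  -0.02473  -0.02473
  E          0.6346   0.08643 1.2172e-05    0.4852
  solve Keq expr → x = -0.02473; check Q = 0.003094
Then remove 0.1343 M of G.
Step 2:
                  G         C         X         L
  I          0.5003   0.08643 1.2172e-05    0.4852
  C       1.8617e-05 1.2411e-05 -6.2057e-06 -6.2057e-06
  E          0.5003   0.08644 5.9667e-06    0.4852
  solve Keq expr → x = -6.2057e-06; check Q = 0.003094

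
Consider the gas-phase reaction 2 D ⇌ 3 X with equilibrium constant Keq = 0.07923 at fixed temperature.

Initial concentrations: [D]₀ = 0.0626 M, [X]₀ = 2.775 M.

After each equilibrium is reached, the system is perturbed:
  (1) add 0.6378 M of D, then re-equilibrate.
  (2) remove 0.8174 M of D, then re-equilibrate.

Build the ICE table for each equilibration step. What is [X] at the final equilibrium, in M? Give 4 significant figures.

[X]_eq = 0.532 M

Q₀ = 5453 vs Keq = 0.07923 ⇒ Q>K, reverse
Step 1:
                  D         X
  init       0.0626     2.775
  Δ           1.469    -2.204
  eq          1.532    0.5708
  solve Keq expr → x = -0.7347; check Q = 0.07923
Then add 0.6378 M of D.
Step 2:
                  D         X
  init         2.17    0.5708
  Δ        -0.08653    0.1298
  eq          2.083    0.7006
  solve Keq expr → x = 0.04327; check Q = 0.07923
Then remove 0.8174 M of D.
Step 3:
                  D         X
  init        1.266    0.7006
  Δ          0.1124   -0.1686
  eq          1.378     0.532
  solve Keq expr → x = -0.05622; check Q = 0.07923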